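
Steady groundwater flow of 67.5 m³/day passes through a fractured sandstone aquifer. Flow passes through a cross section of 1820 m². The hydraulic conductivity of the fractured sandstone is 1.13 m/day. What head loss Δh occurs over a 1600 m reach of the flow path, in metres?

From Q = K·A·i, i = Q / (K·A) = 67.5 / (1.130 × 1820) = 0.03282.
Head loss Δh = i · L = 0.03282 × 1600 = 52.51 m.

52.5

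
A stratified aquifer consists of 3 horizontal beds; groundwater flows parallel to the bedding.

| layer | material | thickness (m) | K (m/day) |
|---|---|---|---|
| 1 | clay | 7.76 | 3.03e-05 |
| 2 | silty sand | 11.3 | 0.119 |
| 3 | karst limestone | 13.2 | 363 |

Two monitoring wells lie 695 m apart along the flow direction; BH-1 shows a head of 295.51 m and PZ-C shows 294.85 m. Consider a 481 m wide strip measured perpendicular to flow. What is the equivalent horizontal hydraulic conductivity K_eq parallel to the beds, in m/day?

149

Flow is parallel to layering, so each bed carries its own Darcy discharge and the transmissivities add.
Σ(K_i·b_i) = 3.03e-05×7.76 + 0.119×11.3 + 363×13.2 = 4793 m²/day.
Total thickness b = 32.26 m, so K_eq = Σ(K_i·b_i)/b = 148.6 m/day.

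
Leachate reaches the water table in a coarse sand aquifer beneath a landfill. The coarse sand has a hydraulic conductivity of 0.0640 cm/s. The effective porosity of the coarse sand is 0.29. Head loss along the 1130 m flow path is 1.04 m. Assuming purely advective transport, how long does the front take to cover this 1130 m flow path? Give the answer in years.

Convert K: 0.0640 cm/s × 864 = 55.30 m/day.
Hydraulic gradient i = Δh / L = 1.04 / 1130 = 0.0009204.
Darcy flux q = K · i = 55.30 × 0.0009204 = 0.05089 m/day.
Seepage velocity v = q / n_e = 0.05089 / 0.29 = 0.1755 m/day.
Travel time t = L / v = 1130 / 0.1755 = 6439 days = 17.63 years.

17.6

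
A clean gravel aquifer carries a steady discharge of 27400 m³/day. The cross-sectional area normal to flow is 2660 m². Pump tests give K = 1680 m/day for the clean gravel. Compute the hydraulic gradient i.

From Q = K·A·i, i = Q / (K·A) = 27400 / (1680 × 2660) = 0.006131.

0.00613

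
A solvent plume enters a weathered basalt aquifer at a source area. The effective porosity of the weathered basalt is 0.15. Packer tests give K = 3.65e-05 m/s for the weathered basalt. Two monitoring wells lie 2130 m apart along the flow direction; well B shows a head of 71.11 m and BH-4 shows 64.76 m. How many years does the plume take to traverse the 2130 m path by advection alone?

93.0

Convert K: 3.65e-05 m/s × 86400 = 3.154 m/day.
Hydraulic gradient i = (71.11 − 64.76) / 2130 = 6.35 / 2130 = 0.002981.
Darcy flux q = K · i = 3.154 × 0.002981 = 0.009402 m/day.
Seepage velocity v = q / n_e = 0.009402 / 0.15 = 0.06268 m/day.
Travel time t = L / v = 2130 / 0.06268 = 33984 days = 93.04 years.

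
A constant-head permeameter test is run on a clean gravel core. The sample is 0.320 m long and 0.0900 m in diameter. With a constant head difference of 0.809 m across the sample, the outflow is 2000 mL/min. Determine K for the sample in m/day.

Cross-sectional area A = π·(d/2)² = π × (0.0900/2)² = 0.006362 m².
Convert discharge: 2000 mL/min = 3.333e-05 m³/s.
Darcy's law rearranged: K = Q·L / (A·Δh) = 3.333e-05 × 0.320 / (0.006362 × 0.809) = 0.002073 m/s = 179.1 m/day.

179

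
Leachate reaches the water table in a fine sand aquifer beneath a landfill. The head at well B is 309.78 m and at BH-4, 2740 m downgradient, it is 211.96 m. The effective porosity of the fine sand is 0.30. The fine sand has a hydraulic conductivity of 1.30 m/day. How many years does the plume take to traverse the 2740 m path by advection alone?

Hydraulic gradient i = (309.78 − 211.96) / 2740 = 97.82 / 2740 = 0.03570.
Darcy flux q = K · i = 1.300 × 0.03570 = 0.04641 m/day.
Seepage velocity v = q / n_e = 0.04641 / 0.30 = 0.1547 m/day.
Travel time t = L / v = 2740 / 0.1547 = 17711 days = 48.49 years.

48.5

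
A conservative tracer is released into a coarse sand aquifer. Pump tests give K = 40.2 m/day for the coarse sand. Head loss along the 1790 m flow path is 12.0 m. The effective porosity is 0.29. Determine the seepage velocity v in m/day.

Hydraulic gradient i = Δh / L = 12.0 / 1790 = 0.006704.
Darcy flux q = K · i = 40.20 × 0.006704 = 0.2695 m/day.
Seepage velocity v = q / n_e = 0.2695 / 0.29 = 0.9293 m/day.

0.929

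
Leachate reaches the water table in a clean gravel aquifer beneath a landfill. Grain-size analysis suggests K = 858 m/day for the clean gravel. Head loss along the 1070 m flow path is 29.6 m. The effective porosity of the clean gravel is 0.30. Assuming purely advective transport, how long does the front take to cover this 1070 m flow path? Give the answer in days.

13.5

Hydraulic gradient i = Δh / L = 29.6 / 1070 = 0.02766.
Darcy flux q = K · i = 858.0 × 0.02766 = 23.74 m/day.
Seepage velocity v = q / n_e = 23.74 / 0.30 = 79.12 m/day.
Travel time t = L / v = 1070 / 79.12 = 13.52 days.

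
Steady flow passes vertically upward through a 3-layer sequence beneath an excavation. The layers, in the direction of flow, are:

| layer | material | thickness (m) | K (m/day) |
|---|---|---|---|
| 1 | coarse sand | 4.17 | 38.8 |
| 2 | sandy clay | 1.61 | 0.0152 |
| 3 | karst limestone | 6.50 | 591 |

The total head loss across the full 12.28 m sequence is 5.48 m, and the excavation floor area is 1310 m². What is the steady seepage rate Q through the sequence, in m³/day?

Flow is perpendicular to layering, so the layers act in series and the equivalent K is the thickness-weighted harmonic mean.
Total thickness L = 4.17 + 1.61 + 6.50 = 12.28 m.
Σ(b_i/K_i) = 4.17/38.8 + 1.61/0.0152 + 6.50/591 = 106.0 d.
K_eq = L / Σ(b_i/K_i) = 12.28 / 106.0 = 0.1158 m/day.
Q = K_eq · A · (Δh/L) = 0.1158 × 1310 × (5.48/12.28) = 67.70 m³/day.

67.7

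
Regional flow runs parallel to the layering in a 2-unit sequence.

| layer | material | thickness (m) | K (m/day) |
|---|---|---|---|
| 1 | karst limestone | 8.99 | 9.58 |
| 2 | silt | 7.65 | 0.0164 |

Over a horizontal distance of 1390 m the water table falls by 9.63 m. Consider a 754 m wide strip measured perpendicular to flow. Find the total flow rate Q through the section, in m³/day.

Flow is parallel to layering, so each bed carries its own Darcy discharge and the transmissivities add.
Σ(K_i·b_i) = 9.58×8.99 + 0.0164×7.65 = 86.25 m²/day.
Hydraulic gradient i = Δh / L = 9.63 / 1390 = 0.006928.
Q = Σ(K_i·b_i) · W · i = 86.25 × 754 × 0.006928 = 450.5 m³/day.

451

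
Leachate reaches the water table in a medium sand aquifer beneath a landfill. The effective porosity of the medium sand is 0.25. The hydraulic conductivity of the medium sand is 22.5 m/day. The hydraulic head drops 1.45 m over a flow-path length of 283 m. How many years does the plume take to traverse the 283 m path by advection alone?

Hydraulic gradient i = Δh / L = 1.45 / 283 = 0.005124.
Darcy flux q = K · i = 22.50 × 0.005124 = 0.1153 m/day.
Seepage velocity v = q / n_e = 0.1153 / 0.25 = 0.4611 m/day.
Travel time t = L / v = 283 / 0.4611 = 613.7 days = 1.680 years.

1.68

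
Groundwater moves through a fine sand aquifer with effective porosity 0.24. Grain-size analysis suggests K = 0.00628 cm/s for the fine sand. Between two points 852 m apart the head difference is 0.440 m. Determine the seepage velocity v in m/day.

Convert K: 0.00628 cm/s × 864 = 5.426 m/day.
Hydraulic gradient i = Δh / L = 0.440 / 852 = 0.0005164.
Darcy flux q = K · i = 5.426 × 0.0005164 = 0.002802 m/day.
Seepage velocity v = q / n_e = 0.002802 / 0.24 = 0.01168 m/day.

0.0117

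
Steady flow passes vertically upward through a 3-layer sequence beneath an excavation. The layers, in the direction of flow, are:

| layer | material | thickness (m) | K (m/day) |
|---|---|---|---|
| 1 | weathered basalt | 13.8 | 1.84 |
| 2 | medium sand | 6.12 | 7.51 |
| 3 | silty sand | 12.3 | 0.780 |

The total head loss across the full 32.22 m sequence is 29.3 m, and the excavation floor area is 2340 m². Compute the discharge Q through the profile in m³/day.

Flow is perpendicular to layering, so the layers act in series and the equivalent K is the thickness-weighted harmonic mean.
Total thickness L = 13.8 + 6.12 + 12.3 = 32.22 m.
Σ(b_i/K_i) = 13.8/1.84 + 6.12/7.51 + 12.3/0.780 = 24.08 d.
K_eq = L / Σ(b_i/K_i) = 32.22 / 24.08 = 1.338 m/day.
Q = K_eq · A · (Δh/L) = 1.338 × 2340 × (29.3/32.22) = 2847 m³/day.

2850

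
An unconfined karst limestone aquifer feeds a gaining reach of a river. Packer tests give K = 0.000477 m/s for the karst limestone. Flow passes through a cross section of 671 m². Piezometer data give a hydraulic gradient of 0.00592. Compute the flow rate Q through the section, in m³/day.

Convert K: 0.000477 m/s × 86400 = 41.21 m/day.
Hydraulic gradient i = 0.00592.
Darcy's law: Q = K · A · i = 41.21 × 671.0 × 0.005920 = 163.7 m³/day.

164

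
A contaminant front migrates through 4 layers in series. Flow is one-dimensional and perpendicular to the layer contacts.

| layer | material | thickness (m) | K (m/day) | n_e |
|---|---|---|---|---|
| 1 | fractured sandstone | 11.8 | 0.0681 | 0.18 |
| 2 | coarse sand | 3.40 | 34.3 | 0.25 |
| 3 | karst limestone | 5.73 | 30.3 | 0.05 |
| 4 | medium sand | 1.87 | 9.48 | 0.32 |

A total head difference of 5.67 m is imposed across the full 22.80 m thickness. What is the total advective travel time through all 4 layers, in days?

118

With flow normal to the layers, continuity requires the same specific discharge q through every layer.
Σ(b_i/K_i) = 11.8/0.0681 + 3.40/34.3 + 5.73/30.3 + 1.87/9.48 = 173.8 d.
q = Δh / Σ(b_i/K_i) = 5.67 / 173.8 = 0.03263 m/day.
In each layer the seepage velocity is v_i = q/n_i, so the layer transit time is t_i = b_i·n_i / q:
  layer 1 (fractured sandstone): t_1 = 11.8 × 0.18 / 0.03263 = 65.09 d
  layer 2 (coarse sand): t_2 = 3.40 × 0.25 / 0.03263 = 26.05 d
  layer 3 (karst limestone): t_3 = 5.73 × 0.05 / 0.03263 = 8.780 d
  layer 4 (medium sand): t_4 = 1.87 × 0.32 / 0.03263 = 18.34 d
Total t = Σ t_i = 118.3 days.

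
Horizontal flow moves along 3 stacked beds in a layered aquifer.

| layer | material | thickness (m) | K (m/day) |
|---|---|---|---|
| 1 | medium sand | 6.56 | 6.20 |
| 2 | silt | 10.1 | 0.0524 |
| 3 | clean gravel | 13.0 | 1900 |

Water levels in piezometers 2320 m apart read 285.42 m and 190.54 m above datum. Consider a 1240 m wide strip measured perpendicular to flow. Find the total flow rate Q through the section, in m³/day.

Flow is parallel to layering, so each bed carries its own Darcy discharge and the transmissivities add.
Σ(K_i·b_i) = 6.20×6.56 + 0.0524×10.1 + 1900×13.0 = 24741 m²/day.
Hydraulic gradient i = (285.42 − 190.54) / 2320 = 94.88 / 2320 = 0.04090.
Q = Σ(K_i·b_i) · W · i = 24741 × 1240 × 0.04090 = 1.255e+06 m³/day.

1.25e+06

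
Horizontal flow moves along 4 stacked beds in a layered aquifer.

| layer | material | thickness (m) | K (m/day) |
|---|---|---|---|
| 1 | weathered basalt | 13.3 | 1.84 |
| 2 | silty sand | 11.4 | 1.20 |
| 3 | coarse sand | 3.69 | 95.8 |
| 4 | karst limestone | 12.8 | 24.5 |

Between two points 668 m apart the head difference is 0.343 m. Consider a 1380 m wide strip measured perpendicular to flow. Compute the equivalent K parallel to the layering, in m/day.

Flow is parallel to layering, so each bed carries its own Darcy discharge and the transmissivities add.
Σ(K_i·b_i) = 1.84×13.3 + 1.20×11.4 + 95.8×3.69 + 24.5×12.8 = 705.3 m²/day.
Total thickness b = 41.19 m, so K_eq = Σ(K_i·b_i)/b = 17.12 m/day.

17.1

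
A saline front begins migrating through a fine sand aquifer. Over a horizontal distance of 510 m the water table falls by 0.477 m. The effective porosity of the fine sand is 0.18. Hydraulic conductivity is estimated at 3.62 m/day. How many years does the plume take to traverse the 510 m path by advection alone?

Hydraulic gradient i = Δh / L = 0.477 / 510 = 0.0009353.
Darcy flux q = K · i = 3.620 × 0.0009353 = 0.003386 m/day.
Seepage velocity v = q / n_e = 0.003386 / 0.18 = 0.01881 m/day.
Travel time t = L / v = 510 / 0.01881 = 27114 days = 74.23 years.

74.2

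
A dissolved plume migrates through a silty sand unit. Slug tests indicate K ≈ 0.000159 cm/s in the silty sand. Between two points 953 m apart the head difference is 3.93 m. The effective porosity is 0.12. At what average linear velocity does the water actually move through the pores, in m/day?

Convert K: 0.000159 cm/s × 864 = 0.1374 m/day.
Hydraulic gradient i = Δh / L = 3.93 / 953 = 0.004124.
Darcy flux q = K · i = 0.1374 × 0.004124 = 0.0005665 m/day.
Seepage velocity v = q / n_e = 0.0005665 / 0.12 = 0.004721 m/day.

0.00472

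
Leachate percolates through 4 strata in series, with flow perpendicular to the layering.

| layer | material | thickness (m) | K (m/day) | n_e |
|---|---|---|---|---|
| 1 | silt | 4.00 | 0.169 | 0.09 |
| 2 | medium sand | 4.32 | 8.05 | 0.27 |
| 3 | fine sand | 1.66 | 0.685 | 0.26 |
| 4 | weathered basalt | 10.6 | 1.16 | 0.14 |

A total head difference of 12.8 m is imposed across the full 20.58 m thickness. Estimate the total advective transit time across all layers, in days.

9.62

With flow normal to the layers, continuity requires the same specific discharge q through every layer.
Σ(b_i/K_i) = 4.00/0.169 + 4.32/8.05 + 1.66/0.685 + 10.6/1.16 = 35.77 d.
q = Δh / Σ(b_i/K_i) = 12.8 / 35.77 = 0.3579 m/day.
In each layer the seepage velocity is v_i = q/n_i, so the layer transit time is t_i = b_i·n_i / q:
  layer 1 (silt): t_1 = 4.00 × 0.09 / 0.3579 = 1.006 d
  layer 2 (medium sand): t_2 = 4.32 × 0.27 / 0.3579 = 3.259 d
  layer 3 (fine sand): t_3 = 1.66 × 0.26 / 0.3579 = 1.206 d
  layer 4 (weathered basalt): t_4 = 10.6 × 0.14 / 0.3579 = 4.147 d
Total t = Σ t_i = 9.618 days.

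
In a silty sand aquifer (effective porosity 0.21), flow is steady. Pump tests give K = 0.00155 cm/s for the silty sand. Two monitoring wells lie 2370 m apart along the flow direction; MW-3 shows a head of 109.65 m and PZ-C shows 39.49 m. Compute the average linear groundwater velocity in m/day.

0.189

Convert K: 0.00155 cm/s × 864 = 1.339 m/day.
Hydraulic gradient i = (109.65 − 39.49) / 2370 = 70.16 / 2370 = 0.02960.
Darcy flux q = K · i = 1.339 × 0.02960 = 0.03964 m/day.
Seepage velocity v = q / n_e = 0.03964 / 0.21 = 0.1888 m/day.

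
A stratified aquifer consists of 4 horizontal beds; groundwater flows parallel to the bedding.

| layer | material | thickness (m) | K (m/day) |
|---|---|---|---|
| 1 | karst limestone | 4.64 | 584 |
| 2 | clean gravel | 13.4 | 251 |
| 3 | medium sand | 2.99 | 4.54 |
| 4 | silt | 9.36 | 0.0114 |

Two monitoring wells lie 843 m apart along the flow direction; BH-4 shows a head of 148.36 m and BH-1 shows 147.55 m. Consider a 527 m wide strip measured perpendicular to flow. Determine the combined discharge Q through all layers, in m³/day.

Flow is parallel to layering, so each bed carries its own Darcy discharge and the transmissivities add.
Σ(K_i·b_i) = 584×4.64 + 251×13.4 + 4.54×2.99 + 0.0114×9.36 = 6087 m²/day.
Hydraulic gradient i = (148.36 − 147.55) / 843 = 0.81 / 843 = 0.0009609.
Q = Σ(K_i·b_i) · W · i = 6087 × 527 × 0.0009609 = 3082 m³/day.

3080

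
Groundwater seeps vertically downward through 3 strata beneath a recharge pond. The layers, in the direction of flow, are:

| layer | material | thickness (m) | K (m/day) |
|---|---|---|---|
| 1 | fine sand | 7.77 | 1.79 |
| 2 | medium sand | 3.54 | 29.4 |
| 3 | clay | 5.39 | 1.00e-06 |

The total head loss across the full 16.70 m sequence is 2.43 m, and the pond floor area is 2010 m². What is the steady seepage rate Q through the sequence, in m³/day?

0.000906

Flow is perpendicular to layering, so the layers act in series and the equivalent K is the thickness-weighted harmonic mean.
Total thickness L = 7.77 + 3.54 + 5.39 = 16.70 m.
Σ(b_i/K_i) = 7.77/1.79 + 3.54/29.4 + 5.39/1.00e-06 = 5.390e+06 d.
K_eq = L / Σ(b_i/K_i) = 16.70 / 5.390e+06 = 3.098e-06 m/day.
Q = K_eq · A · (Δh/L) = 3.098e-06 × 2010 × (2.43/16.70) = 0.0009062 m³/day.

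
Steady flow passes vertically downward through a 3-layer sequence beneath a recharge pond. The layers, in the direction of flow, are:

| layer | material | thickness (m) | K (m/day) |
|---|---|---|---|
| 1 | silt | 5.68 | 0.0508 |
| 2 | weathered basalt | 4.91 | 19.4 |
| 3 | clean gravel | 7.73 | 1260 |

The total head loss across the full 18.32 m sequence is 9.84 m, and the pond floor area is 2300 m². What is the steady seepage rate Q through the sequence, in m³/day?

Flow is perpendicular to layering, so the layers act in series and the equivalent K is the thickness-weighted harmonic mean.
Total thickness L = 5.68 + 4.91 + 7.73 = 18.32 m.
Σ(b_i/K_i) = 5.68/0.0508 + 4.91/19.4 + 7.73/1260 = 112.1 d.
K_eq = L / Σ(b_i/K_i) = 18.32 / 112.1 = 0.1635 m/day.
Q = K_eq · A · (Δh/L) = 0.1635 × 2300 × (9.84/18.32) = 201.9 m³/day.

202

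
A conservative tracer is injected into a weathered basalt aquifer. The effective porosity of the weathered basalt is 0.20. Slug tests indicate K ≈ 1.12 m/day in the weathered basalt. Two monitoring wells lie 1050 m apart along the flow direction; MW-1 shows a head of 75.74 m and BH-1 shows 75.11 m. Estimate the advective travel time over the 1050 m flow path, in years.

Hydraulic gradient i = (75.74 − 75.11) / 1050 = 0.63 / 1050 = 0.0006000.
Darcy flux q = K · i = 1.120 × 0.0006000 = 0.0006720 m/day.
Seepage velocity v = q / n_e = 0.0006720 / 0.20 = 0.003360 m/day.
Travel time t = L / v = 1050 / 0.003360 = 3.125e+05 days = 855.6 years.

856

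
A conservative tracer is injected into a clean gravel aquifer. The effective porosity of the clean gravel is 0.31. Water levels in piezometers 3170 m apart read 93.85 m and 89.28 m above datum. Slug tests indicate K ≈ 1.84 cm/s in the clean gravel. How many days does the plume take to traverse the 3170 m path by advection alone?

Convert K: 1.84 cm/s × 864 = 1590 m/day.
Hydraulic gradient i = (93.85 − 89.28) / 3170 = 4.57 / 3170 = 0.001442.
Darcy flux q = K · i = 1590 × 0.001442 = 2.292 m/day.
Seepage velocity v = q / n_e = 2.292 / 0.31 = 7.393 m/day.
Travel time t = L / v = 3170 / 7.393 = 428.8 days.

429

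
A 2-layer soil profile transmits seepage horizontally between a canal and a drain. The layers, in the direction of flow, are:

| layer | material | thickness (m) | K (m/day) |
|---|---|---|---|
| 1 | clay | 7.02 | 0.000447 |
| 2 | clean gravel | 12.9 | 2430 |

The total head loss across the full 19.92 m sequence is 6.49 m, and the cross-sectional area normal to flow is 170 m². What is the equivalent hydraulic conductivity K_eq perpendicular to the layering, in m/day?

0.00127

Flow is perpendicular to layering, so the layers act in series and the equivalent K is the thickness-weighted harmonic mean.
Total thickness L = 7.02 + 12.9 = 19.92 m.
Σ(b_i/K_i) = 7.02/0.000447 + 12.9/2430 = 15705 d.
K_eq = L / Σ(b_i/K_i) = 19.92 / 15705 = 0.001268 m/day.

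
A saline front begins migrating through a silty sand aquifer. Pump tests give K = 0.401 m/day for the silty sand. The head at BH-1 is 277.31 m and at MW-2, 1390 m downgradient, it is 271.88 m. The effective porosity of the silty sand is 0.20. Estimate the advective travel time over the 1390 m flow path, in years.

Hydraulic gradient i = (277.31 − 271.88) / 1390 = 5.43 / 1390 = 0.003906.
Darcy flux q = K · i = 0.4010 × 0.003906 = 0.001566 m/day.
Seepage velocity v = q / n_e = 0.001566 / 0.20 = 0.007832 m/day.
Travel time t = L / v = 1390 / 0.007832 = 1.775e+05 days = 485.9 years.

486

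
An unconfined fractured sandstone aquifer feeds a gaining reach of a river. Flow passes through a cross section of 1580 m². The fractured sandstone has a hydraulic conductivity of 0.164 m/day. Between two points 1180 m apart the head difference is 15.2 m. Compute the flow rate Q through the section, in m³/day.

Hydraulic gradient i = Δh / L = 15.2 / 1180 = 0.01288.
Darcy's law: Q = K · A · i = 0.1640 × 1580 × 0.01288 = 3.338 m³/day.

3.34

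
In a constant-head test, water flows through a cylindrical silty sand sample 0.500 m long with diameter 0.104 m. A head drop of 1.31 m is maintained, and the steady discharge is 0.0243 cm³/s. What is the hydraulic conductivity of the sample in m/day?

0.0943

Cross-sectional area A = π·(d/2)² = π × (0.104/2)² = 0.008495 m².
Convert discharge: 0.0243 cm³/s = 2.430e-08 m³/s.
Darcy's law rearranged: K = Q·L / (A·Δh) = 2.430e-08 × 0.500 / (0.008495 × 1.31) = 1.092e-06 m/s = 0.09433 m/day.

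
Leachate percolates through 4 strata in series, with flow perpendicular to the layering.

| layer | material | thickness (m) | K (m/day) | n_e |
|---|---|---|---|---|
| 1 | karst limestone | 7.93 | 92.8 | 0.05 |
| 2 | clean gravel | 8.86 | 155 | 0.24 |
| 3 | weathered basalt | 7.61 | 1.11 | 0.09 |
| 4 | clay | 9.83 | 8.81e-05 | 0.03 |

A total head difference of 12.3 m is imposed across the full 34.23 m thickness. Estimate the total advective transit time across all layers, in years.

With flow normal to the layers, continuity requires the same specific discharge q through every layer.
Σ(b_i/K_i) = 7.93/92.8 + 8.86/155 + 7.61/1.11 + 9.83/8.81e-05 = 1.116e+05 d.
q = Δh / Σ(b_i/K_i) = 12.3 / 1.116e+05 = 0.0001102 m/day.
In each layer the seepage velocity is v_i = q/n_i, so the layer transit time is t_i = b_i·n_i / q:
  layer 1 (karst limestone): t_1 = 7.93 × 0.05 / 0.0001102 = 3597 d
  layer 2 (clean gravel): t_2 = 8.86 × 0.24 / 0.0001102 = 19291 d
  layer 3 (weathered basalt): t_3 = 7.61 × 0.09 / 0.0001102 = 6213 d
  layer 4 (clay): t_4 = 9.83 × 0.03 / 0.0001102 = 2675 d
Total t = Σ t_i = 31776 days = 87.00 years.

87.0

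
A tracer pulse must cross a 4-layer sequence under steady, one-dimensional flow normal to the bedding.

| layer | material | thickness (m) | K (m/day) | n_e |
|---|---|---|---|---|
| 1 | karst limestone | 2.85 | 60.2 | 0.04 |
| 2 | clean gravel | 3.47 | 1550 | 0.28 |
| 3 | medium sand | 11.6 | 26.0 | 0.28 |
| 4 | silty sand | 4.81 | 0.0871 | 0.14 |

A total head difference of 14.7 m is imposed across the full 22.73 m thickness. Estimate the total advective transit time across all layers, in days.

19.0

With flow normal to the layers, continuity requires the same specific discharge q through every layer.
Σ(b_i/K_i) = 2.85/60.2 + 3.47/1550 + 11.6/26.0 + 4.81/0.0871 = 55.72 d.
q = Δh / Σ(b_i/K_i) = 14.7 / 55.72 = 0.2638 m/day.
In each layer the seepage velocity is v_i = q/n_i, so the layer transit time is t_i = b_i·n_i / q:
  layer 1 (karst limestone): t_1 = 2.85 × 0.04 / 0.2638 = 0.4321 d
  layer 2 (clean gravel): t_2 = 3.47 × 0.28 / 0.2638 = 3.683 d
  layer 3 (medium sand): t_3 = 11.6 × 0.28 / 0.2638 = 12.31 d
  layer 4 (silty sand): t_4 = 4.81 × 0.14 / 0.2638 = 2.552 d
Total t = Σ t_i = 18.98 days.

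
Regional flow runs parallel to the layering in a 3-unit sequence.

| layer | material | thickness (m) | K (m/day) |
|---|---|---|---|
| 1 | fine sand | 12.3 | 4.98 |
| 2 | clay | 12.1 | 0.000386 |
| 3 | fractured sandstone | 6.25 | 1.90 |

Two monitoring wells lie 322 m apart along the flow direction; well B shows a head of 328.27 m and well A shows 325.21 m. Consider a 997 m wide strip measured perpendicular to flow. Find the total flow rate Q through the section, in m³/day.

693

Flow is parallel to layering, so each bed carries its own Darcy discharge and the transmissivities add.
Σ(K_i·b_i) = 4.98×12.3 + 0.000386×12.1 + 1.90×6.25 = 73.13 m²/day.
Hydraulic gradient i = (328.27 − 325.21) / 322 = 3.06 / 322 = 0.009503.
Q = Σ(K_i·b_i) · W · i = 73.13 × 997 × 0.009503 = 692.9 m³/day.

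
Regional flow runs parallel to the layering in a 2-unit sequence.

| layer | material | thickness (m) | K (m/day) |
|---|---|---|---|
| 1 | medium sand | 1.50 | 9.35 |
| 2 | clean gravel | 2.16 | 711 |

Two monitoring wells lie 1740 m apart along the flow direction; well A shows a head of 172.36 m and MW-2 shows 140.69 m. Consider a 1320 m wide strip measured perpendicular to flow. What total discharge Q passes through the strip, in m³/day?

37200

Flow is parallel to layering, so each bed carries its own Darcy discharge and the transmissivities add.
Σ(K_i·b_i) = 9.35×1.50 + 711×2.16 = 1550 m²/day.
Hydraulic gradient i = (172.36 − 140.69) / 1740 = 31.67 / 1740 = 0.01820.
Q = Σ(K_i·b_i) · W · i = 1550 × 1320 × 0.01820 = 37234 m³/day.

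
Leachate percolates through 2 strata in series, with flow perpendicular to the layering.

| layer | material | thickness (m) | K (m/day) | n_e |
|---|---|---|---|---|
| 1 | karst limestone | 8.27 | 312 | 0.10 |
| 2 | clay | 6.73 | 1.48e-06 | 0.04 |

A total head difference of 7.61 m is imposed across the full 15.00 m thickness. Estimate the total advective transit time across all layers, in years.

1790

With flow normal to the layers, continuity requires the same specific discharge q through every layer.
Σ(b_i/K_i) = 8.27/312 + 6.73/1.48e-06 = 4.547e+06 d.
q = Δh / Σ(b_i/K_i) = 7.61 / 4.547e+06 = 1.674e-06 m/day.
In each layer the seepage velocity is v_i = q/n_i, so the layer transit time is t_i = b_i·n_i / q:
  layer 1 (karst limestone): t_1 = 8.27 × 0.10 / 1.674e-06 = 4.942e+05 d
  layer 2 (clay): t_2 = 6.73 × 0.04 / 1.674e-06 = 1.609e+05 d
Total t = Σ t_i = 6.550e+05 days = 1793 years.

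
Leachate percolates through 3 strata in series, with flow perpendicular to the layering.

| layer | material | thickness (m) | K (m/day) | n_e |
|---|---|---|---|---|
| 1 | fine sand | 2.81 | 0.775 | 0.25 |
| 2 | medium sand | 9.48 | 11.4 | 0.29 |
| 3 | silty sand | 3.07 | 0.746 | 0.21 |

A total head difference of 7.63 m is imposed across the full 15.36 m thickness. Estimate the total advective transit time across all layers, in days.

With flow normal to the layers, continuity requires the same specific discharge q through every layer.
Σ(b_i/K_i) = 2.81/0.775 + 9.48/11.4 + 3.07/0.746 = 8.573 d.
q = Δh / Σ(b_i/K_i) = 7.63 / 8.573 = 0.8900 m/day.
In each layer the seepage velocity is v_i = q/n_i, so the layer transit time is t_i = b_i·n_i / q:
  layer 1 (fine sand): t_1 = 2.81 × 0.25 / 0.8900 = 0.7893 d
  layer 2 (medium sand): t_2 = 9.48 × 0.29 / 0.8900 = 3.089 d
  layer 3 (silty sand): t_3 = 3.07 × 0.21 / 0.8900 = 0.7244 d
Total t = Σ t_i = 4.602 days.

4.60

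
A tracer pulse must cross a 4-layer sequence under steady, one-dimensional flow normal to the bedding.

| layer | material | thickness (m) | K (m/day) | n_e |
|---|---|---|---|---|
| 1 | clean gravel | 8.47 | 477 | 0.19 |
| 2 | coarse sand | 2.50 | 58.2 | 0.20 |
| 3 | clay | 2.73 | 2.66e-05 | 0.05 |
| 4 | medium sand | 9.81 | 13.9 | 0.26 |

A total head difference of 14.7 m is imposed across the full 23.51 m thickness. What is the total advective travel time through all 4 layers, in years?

With flow normal to the layers, continuity requires the same specific discharge q through every layer.
Σ(b_i/K_i) = 8.47/477 + 2.50/58.2 + 2.73/2.66e-05 + 9.81/13.9 = 1.026e+05 d.
q = Δh / Σ(b_i/K_i) = 14.7 / 1.026e+05 = 0.0001432 m/day.
In each layer the seepage velocity is v_i = q/n_i, so the layer transit time is t_i = b_i·n_i / q:
  layer 1 (clean gravel): t_1 = 8.47 × 0.19 / 0.0001432 = 11236 d
  layer 2 (coarse sand): t_2 = 2.50 × 0.20 / 0.0001432 = 3491 d
  layer 3 (clay): t_3 = 2.73 × 0.05 / 0.0001432 = 953.0 d
  layer 4 (medium sand): t_4 = 9.81 × 0.26 / 0.0001432 = 17808 d
Total t = Σ t_i = 33487 days = 91.68 years.

91.7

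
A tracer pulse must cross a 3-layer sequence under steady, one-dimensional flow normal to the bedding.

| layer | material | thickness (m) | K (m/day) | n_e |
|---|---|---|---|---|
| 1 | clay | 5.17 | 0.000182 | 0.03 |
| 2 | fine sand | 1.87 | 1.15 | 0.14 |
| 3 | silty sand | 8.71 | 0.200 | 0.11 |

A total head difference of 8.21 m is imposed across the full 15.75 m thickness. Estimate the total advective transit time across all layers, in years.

13.0

With flow normal to the layers, continuity requires the same specific discharge q through every layer.
Σ(b_i/K_i) = 5.17/0.000182 + 1.87/1.15 + 8.71/0.200 = 28452 d.
q = Δh / Σ(b_i/K_i) = 8.21 / 28452 = 0.0002886 m/day.
In each layer the seepage velocity is v_i = q/n_i, so the layer transit time is t_i = b_i·n_i / q:
  layer 1 (clay): t_1 = 5.17 × 0.03 / 0.0002886 = 537.5 d
  layer 2 (fine sand): t_2 = 1.87 × 0.14 / 0.0002886 = 907.3 d
  layer 3 (silty sand): t_3 = 8.71 × 0.11 / 0.0002886 = 3320 d
Total t = Σ t_i = 4765 days = 13.05 years.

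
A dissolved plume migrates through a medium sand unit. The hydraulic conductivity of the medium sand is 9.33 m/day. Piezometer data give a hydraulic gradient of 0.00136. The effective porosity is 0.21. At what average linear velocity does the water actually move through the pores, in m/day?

0.0604

Hydraulic gradient i = 0.00136.
Darcy flux q = K · i = 9.330 × 0.001360 = 0.01269 m/day.
Seepage velocity v = q / n_e = 0.01269 / 0.21 = 0.06042 m/day.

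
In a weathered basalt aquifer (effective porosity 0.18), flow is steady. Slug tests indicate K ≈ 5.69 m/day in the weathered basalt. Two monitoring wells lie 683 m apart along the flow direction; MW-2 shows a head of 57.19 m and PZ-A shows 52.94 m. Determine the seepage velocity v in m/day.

0.197

Hydraulic gradient i = (57.19 − 52.94) / 683 = 4.25 / 683 = 0.006223.
Darcy flux q = K · i = 5.690 × 0.006223 = 0.03541 m/day.
Seepage velocity v = q / n_e = 0.03541 / 0.18 = 0.1967 m/day.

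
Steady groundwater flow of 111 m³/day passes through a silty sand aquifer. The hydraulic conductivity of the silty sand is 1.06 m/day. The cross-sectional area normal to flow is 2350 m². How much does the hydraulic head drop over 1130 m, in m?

From Q = K·A·i, i = Q / (K·A) = 111 / (1.060 × 2350) = 0.04456.
Head loss Δh = i · L = 0.04456 × 1130 = 50.35 m.

50.4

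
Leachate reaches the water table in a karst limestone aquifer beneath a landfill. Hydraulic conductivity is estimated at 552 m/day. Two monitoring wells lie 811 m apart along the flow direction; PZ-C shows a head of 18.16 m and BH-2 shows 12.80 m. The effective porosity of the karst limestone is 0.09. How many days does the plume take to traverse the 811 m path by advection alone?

20.0

Hydraulic gradient i = (18.16 − 12.80) / 811 = 5.36 / 811 = 0.006609.
Darcy flux q = K · i = 552.0 × 0.006609 = 3.648 m/day.
Seepage velocity v = q / n_e = 3.648 / 0.09 = 40.54 m/day.
Travel time t = L / v = 811 / 40.54 = 20.01 days.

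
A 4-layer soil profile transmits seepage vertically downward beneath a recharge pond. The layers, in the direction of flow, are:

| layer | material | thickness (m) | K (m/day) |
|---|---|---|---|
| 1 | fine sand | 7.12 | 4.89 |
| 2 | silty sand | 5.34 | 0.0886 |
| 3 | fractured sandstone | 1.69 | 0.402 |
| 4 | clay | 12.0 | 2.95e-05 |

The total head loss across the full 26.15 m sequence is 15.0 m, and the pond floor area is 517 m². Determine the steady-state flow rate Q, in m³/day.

0.0191

Flow is perpendicular to layering, so the layers act in series and the equivalent K is the thickness-weighted harmonic mean.
Total thickness L = 7.12 + 5.34 + 1.69 + 12.0 = 26.15 m.
Σ(b_i/K_i) = 7.12/4.89 + 5.34/0.0886 + 1.69/0.402 + 12.0/2.95e-05 = 4.068e+05 d.
K_eq = L / Σ(b_i/K_i) = 26.15 / 4.068e+05 = 6.427e-05 m/day.
Q = K_eq · A · (Δh/L) = 6.427e-05 × 517 × (15.0/26.15) = 0.01906 m³/day.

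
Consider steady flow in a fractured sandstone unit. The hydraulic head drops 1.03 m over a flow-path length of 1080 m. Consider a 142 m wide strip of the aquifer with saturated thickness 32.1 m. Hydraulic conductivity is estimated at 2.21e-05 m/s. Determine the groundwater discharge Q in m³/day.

8.30

Convert K: 2.21e-05 m/s × 86400 = 1.909 m/day.
Cross-sectional area A = 142 × 32.1 = 4558 m².
Hydraulic gradient i = Δh / L = 1.03 / 1080 = 0.0009537.
Darcy's law: Q = K · A · i = 1.909 × 4558 × 0.0009537 = 8.301 m³/day.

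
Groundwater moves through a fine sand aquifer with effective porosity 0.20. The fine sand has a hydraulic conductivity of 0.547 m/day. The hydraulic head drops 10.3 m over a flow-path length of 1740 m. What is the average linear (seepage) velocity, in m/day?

Hydraulic gradient i = Δh / L = 10.3 / 1740 = 0.005920.
Darcy flux q = K · i = 0.5470 × 0.005920 = 0.003238 m/day.
Seepage velocity v = q / n_e = 0.003238 / 0.20 = 0.01619 m/day.

0.0162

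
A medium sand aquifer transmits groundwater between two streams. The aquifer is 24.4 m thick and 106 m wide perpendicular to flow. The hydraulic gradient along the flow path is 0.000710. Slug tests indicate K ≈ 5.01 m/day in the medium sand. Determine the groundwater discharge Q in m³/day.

9.20

Cross-sectional area A = 106 × 24.4 = 2586 m².
Hydraulic gradient i = 0.000710.
Darcy's law: Q = K · A · i = 5.010 × 2586 × 0.0007100 = 9.200 m³/day.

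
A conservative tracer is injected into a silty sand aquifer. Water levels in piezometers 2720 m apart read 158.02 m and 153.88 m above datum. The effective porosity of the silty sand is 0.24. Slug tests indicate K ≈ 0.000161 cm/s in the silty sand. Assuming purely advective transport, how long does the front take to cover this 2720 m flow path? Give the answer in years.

8440

Convert K: 0.000161 cm/s × 864 = 0.1391 m/day.
Hydraulic gradient i = (158.02 − 153.88) / 2720 = 4.14 / 2720 = 0.001522.
Darcy flux q = K · i = 0.1391 × 0.001522 = 0.0002117 m/day.
Seepage velocity v = q / n_e = 0.0002117 / 0.24 = 0.0008822 m/day.
Travel time t = L / v = 2720 / 0.0008822 = 3.083e+06 days = 8441 years.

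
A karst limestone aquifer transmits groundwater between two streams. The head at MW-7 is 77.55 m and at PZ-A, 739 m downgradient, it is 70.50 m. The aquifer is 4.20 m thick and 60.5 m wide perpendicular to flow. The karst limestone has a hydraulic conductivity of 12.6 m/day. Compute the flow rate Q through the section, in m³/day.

30.5

Cross-sectional area A = 60.5 × 4.20 = 254.1 m².
Hydraulic gradient i = (77.55 − 70.50) / 739 = 7.05 / 739 = 0.009540.
Darcy's law: Q = K · A · i = 12.60 × 254.1 × 0.009540 = 30.54 m³/day.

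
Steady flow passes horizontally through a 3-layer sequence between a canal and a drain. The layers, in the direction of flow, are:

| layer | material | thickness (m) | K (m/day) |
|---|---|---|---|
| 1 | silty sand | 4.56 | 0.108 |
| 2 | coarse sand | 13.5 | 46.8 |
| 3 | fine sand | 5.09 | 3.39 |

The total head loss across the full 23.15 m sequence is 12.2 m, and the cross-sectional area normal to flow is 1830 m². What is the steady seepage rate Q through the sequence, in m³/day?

Flow is perpendicular to layering, so the layers act in series and the equivalent K is the thickness-weighted harmonic mean.
Total thickness L = 4.56 + 13.5 + 5.09 = 23.15 m.
Σ(b_i/K_i) = 4.56/0.108 + 13.5/46.8 + 5.09/3.39 = 44.01 d.
K_eq = L / Σ(b_i/K_i) = 23.15 / 44.01 = 0.5260 m/day.
Q = K_eq · A · (Δh/L) = 0.5260 × 1830 × (12.2/23.15) = 507.3 m³/day.

507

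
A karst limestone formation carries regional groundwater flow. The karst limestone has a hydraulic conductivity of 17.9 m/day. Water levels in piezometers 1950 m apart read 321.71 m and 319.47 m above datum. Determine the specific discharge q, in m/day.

Hydraulic gradient i = (321.71 − 319.47) / 1950 = 2.24 / 1950 = 0.001149.
Specific discharge q = K · i = 17.90 × 0.001149 = 0.02056 m/day.

0.0206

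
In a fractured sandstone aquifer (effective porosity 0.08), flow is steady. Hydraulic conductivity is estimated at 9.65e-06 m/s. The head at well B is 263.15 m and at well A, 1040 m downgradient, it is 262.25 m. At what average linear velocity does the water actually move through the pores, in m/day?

Convert K: 9.65e-06 m/s × 86400 = 0.8338 m/day.
Hydraulic gradient i = (263.15 − 262.25) / 1040 = 0.9 / 1040 = 0.0008654.
Darcy flux q = K · i = 0.8338 × 0.0008654 = 0.0007215 m/day.
Seepage velocity v = q / n_e = 0.0007215 / 0.08 = 0.009019 m/day.

0.00902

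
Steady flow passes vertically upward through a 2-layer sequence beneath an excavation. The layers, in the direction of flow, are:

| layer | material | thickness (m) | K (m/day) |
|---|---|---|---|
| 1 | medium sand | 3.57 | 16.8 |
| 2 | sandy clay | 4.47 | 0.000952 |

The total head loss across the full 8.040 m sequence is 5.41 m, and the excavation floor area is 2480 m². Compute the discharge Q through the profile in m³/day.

2.86

Flow is perpendicular to layering, so the layers act in series and the equivalent K is the thickness-weighted harmonic mean.
Total thickness L = 3.57 + 4.47 = 8.040 m.
Σ(b_i/K_i) = 3.57/16.8 + 4.47/0.000952 = 4696 d.
K_eq = L / Σ(b_i/K_i) = 8.040 / 4696 = 0.001712 m/day.
Q = K_eq · A · (Δh/L) = 0.001712 × 2480 × (5.41/8.040) = 2.857 m³/day.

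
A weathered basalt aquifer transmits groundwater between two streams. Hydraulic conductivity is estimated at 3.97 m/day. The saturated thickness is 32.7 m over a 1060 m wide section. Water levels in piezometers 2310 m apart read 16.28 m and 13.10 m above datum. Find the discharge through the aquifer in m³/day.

Cross-sectional area A = 1060 × 32.7 = 34662 m².
Hydraulic gradient i = (16.28 − 13.10) / 2310 = 3.18 / 2310 = 0.001377.
Darcy's law: Q = K · A · i = 3.970 × 34662 × 0.001377 = 189.4 m³/day.

189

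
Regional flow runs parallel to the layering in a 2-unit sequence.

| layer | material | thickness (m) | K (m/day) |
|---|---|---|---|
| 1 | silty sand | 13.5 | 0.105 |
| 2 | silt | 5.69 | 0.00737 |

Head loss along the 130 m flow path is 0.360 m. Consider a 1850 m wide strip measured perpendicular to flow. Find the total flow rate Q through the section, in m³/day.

7.48

Flow is parallel to layering, so each bed carries its own Darcy discharge and the transmissivities add.
Σ(K_i·b_i) = 0.105×13.5 + 0.00737×5.69 = 1.459 m²/day.
Hydraulic gradient i = Δh / L = 0.360 / 130 = 0.002769.
Q = Σ(K_i·b_i) · W · i = 1.459 × 1850 × 0.002769 = 7.477 m³/day.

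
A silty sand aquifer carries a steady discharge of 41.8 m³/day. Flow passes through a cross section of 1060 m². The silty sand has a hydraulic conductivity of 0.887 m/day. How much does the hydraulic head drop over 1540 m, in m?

From Q = K·A·i, i = Q / (K·A) = 41.8 / (0.8870 × 1060) = 0.04446.
Head loss Δh = i · L = 0.04446 × 1540 = 68.46 m.

68.5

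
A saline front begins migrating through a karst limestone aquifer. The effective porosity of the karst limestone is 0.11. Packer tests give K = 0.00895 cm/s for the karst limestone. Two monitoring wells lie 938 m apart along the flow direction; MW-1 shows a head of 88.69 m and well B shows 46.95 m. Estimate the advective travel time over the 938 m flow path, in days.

300

Convert K: 0.00895 cm/s × 864 = 7.733 m/day.
Hydraulic gradient i = (88.69 − 46.95) / 938 = 41.74 / 938 = 0.04450.
Darcy flux q = K · i = 7.733 × 0.04450 = 0.3441 m/day.
Seepage velocity v = q / n_e = 0.3441 / 0.11 = 3.128 m/day.
Travel time t = L / v = 938 / 3.128 = 299.9 days.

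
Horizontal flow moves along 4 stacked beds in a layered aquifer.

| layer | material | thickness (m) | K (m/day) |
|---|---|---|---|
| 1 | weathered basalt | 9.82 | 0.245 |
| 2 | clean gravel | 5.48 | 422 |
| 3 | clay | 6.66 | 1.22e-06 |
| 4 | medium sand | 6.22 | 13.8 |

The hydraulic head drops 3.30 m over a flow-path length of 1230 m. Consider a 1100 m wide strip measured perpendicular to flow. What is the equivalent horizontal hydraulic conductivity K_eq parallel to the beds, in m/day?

Flow is parallel to layering, so each bed carries its own Darcy discharge and the transmissivities add.
Σ(K_i·b_i) = 0.245×9.82 + 422×5.48 + 1.22e-06×6.66 + 13.8×6.22 = 2401 m²/day.
Total thickness b = 28.18 m, so K_eq = Σ(K_i·b_i)/b = 85.20 m/day.

85.2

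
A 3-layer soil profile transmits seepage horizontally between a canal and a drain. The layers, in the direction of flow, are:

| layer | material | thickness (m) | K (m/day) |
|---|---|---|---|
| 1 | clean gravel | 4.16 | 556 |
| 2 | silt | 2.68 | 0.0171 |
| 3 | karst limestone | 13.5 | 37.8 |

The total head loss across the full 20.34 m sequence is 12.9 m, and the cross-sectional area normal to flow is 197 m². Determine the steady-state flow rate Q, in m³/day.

Flow is perpendicular to layering, so the layers act in series and the equivalent K is the thickness-weighted harmonic mean.
Total thickness L = 4.16 + 2.68 + 13.5 = 20.34 m.
Σ(b_i/K_i) = 4.16/556 + 2.68/0.0171 + 13.5/37.8 = 157.1 d.
K_eq = L / Σ(b_i/K_i) = 20.34 / 157.1 = 0.1295 m/day.
Q = K_eq · A · (Δh/L) = 0.1295 × 197 × (12.9/20.34) = 16.18 m³/day.

16.2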